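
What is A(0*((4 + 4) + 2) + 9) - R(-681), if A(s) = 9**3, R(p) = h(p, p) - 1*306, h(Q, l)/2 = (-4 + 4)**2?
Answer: 1035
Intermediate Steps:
h(Q, l) = 0 (h(Q, l) = 2*(-4 + 4)**2 = 2*0**2 = 2*0 = 0)
R(p) = -306 (R(p) = 0 - 1*306 = 0 - 306 = -306)
A(s) = 729
A(0*((4 + 4) + 2) + 9) - R(-681) = 729 - 1*(-306) = 729 + 306 = 1035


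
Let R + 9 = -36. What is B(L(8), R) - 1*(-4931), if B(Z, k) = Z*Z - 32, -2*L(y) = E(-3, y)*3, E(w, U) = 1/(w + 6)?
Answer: 19597/4 ≈ 4899.3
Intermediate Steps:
E(w, U) = 1/(6 + w)
L(y) = -1/2 (L(y) = -3/(2*(6 - 3)) = -3/(2*3) = -3/6 = -1/2*1 = -1/2)
R = -45 (R = -9 - 36 = -45)
B(Z, k) = -32 + Z**2 (B(Z, k) = Z**2 - 32 = -32 + Z**2)
B(L(8), R) - 1*(-4931) = (-32 + (-1/2)**2) - 1*(-4931) = (-32 + 1/4) + 4931 = -127/4 + 4931 = 19597/4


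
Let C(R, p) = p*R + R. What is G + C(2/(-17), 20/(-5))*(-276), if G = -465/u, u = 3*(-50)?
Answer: -16033/170 ≈ -94.312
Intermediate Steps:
u = -150
C(R, p) = R + R*p (C(R, p) = R*p + R = R + R*p)
G = 31/10 (G = -465/(-150) = -465*(-1/150) = 31/10 ≈ 3.1000)
G + C(2/(-17), 20/(-5))*(-276) = 31/10 + ((2/(-17))*(1 + 20/(-5)))*(-276) = 31/10 + ((2*(-1/17))*(1 + 20*(-1/5)))*(-276) = 31/10 - 2*(1 - 4)/17*(-276) = 31/10 - 2/17*(-3)*(-276) = 31/10 + (6/17)*(-276) = 31/10 - 1656/17 = -16033/170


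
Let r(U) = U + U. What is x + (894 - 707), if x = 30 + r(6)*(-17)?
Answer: 13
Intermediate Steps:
r(U) = 2*U
x = -174 (x = 30 + (2*6)*(-17) = 30 + 12*(-17) = 30 - 204 = -174)
x + (894 - 707) = -174 + (894 - 707) = -174 + 187 = 13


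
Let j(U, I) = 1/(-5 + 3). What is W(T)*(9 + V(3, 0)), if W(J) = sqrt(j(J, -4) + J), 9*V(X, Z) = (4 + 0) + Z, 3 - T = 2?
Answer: 85*sqrt(2)/18 ≈ 6.6782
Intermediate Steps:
T = 1 (T = 3 - 1*2 = 3 - 2 = 1)
j(U, I) = -1/2 (j(U, I) = 1/(-2) = -1/2)
V(X, Z) = 4/9 + Z/9 (V(X, Z) = ((4 + 0) + Z)/9 = (4 + Z)/9 = 4/9 + Z/9)
W(J) = sqrt(-1/2 + J)
W(T)*(9 + V(3, 0)) = (sqrt(-2 + 4*1)/2)*(9 + (4/9 + (1/9)*0)) = (sqrt(-2 + 4)/2)*(9 + (4/9 + 0)) = (sqrt(2)/2)*(9 + 4/9) = (sqrt(2)/2)*(85/9) = 85*sqrt(2)/18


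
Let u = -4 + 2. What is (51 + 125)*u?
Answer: -352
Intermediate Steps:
u = -2
(51 + 125)*u = (51 + 125)*(-2) = 176*(-2) = -352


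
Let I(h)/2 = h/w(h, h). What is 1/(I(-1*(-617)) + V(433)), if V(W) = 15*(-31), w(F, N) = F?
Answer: -1/463 ≈ -0.0021598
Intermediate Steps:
V(W) = -465
I(h) = 2 (I(h) = 2*(h/h) = 2*1 = 2)
1/(I(-1*(-617)) + V(433)) = 1/(2 - 465) = 1/(-463) = -1/463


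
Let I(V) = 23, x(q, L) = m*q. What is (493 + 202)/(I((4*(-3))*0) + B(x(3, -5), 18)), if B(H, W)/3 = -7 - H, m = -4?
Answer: 695/38 ≈ 18.289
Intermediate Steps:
x(q, L) = -4*q
B(H, W) = -21 - 3*H (B(H, W) = 3*(-7 - H) = -21 - 3*H)
(493 + 202)/(I((4*(-3))*0) + B(x(3, -5), 18)) = (493 + 202)/(23 + (-21 - (-12)*3)) = 695/(23 + (-21 - 3*(-12))) = 695/(23 + (-21 + 36)) = 695/(23 + 15) = 695/38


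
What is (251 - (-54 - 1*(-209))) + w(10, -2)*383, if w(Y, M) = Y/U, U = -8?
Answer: -1531/4 ≈ -382.75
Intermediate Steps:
w(Y, M) = -Y/8 (w(Y, M) = Y/(-8) = Y*(-1/8) = -Y/8)
(251 - (-54 - 1*(-209))) + w(10, -2)*383 = (251 - (-54 - 1*(-209))) - 1/8*10*383 = (251 - (-54 + 209)) - 5/4*383 = (251 - 1*155) - 1915/4 = (251 - 155) - 1915/4 = 96 - 1915/4 = -1531/4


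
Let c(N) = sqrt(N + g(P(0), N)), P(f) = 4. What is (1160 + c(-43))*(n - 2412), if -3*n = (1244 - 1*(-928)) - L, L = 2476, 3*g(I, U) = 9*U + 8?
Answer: -8041120/3 - 13864*I*sqrt(381)/9 ≈ -2.6804e+6 - 30068.0*I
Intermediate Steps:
g(I, U) = 8/3 + 3*U (g(I, U) = (9*U + 8)/3 = (8 + 9*U)/3 = 8/3 + 3*U)
c(N) = sqrt(8/3 + 4*N) (c(N) = sqrt(N + (8/3 + 3*N)) = sqrt(8/3 + 4*N))
n = 304/3 (n = -((1244 - 1*(-928)) - 1*2476)/3 = -((1244 + 928) - 2476)/3 = -(2172 - 2476)/3 = -1/3*(-304) = 304/3 ≈ 101.33)
(1160 + c(-43))*(n - 2412) = (1160 + 2*sqrt(6 + 9*(-43))/3)*(304/3 - 2412) = (1160 + 2*sqrt(6 - 387)/3)*(-6932/3) = (1160 + 2*sqrt(-381)/3)*(-6932/3) = (1160 + 2*(I*sqrt(381))/3)*(-6932/3) = (1160 + 2*I*sqrt(381)/3)*(-6932/3) = -8041120/3 - 13864*I*sqrt(381)/9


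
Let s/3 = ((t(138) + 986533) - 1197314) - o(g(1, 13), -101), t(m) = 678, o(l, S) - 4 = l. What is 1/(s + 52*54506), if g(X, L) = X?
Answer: 1/2203988 ≈ 4.5372e-7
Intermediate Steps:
o(l, S) = 4 + l
s = -630324 (s = 3*(((678 + 986533) - 1197314) - (4 + 1)) = 3*((987211 - 1197314) - 1*5) = 3*(-210103 - 5) = 3*(-210108) = -630324)
1/(s + 52*54506) = 1/(-630324 + 52*54506) = 1/(-630324 + 2834312) = 1/2203988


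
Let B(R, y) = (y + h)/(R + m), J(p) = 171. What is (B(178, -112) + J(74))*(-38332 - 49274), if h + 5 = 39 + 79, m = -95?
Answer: -1243479564/83 ≈ -1.4982e+7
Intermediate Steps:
h = 113 (h = -5 + (39 + 79) = -5 + 118 = 113)
B(R, y) = (113 + y)/(-95 + R) (B(R, y) = (y + 113)/(R - 95) = (113 + y)/(-95 + R))
(B(178, -112) + J(74))*(-38332 - 49274) = ((113 - 112)/(-95 + 178) + 171)*(-38332 - 49274) = (1/83 + 171)*(-87606) = (14194/83)*(-87606) = -1243479564/83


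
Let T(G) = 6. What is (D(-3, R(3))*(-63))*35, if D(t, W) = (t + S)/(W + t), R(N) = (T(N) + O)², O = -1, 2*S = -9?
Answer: 33075/44 ≈ 751.70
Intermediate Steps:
S = -9/2 (S = (½)*(-9) = -9/2 ≈ -4.5000)
R(N) = 25 (R(N) = (6 - 1)² = 5² = 25)
D(t, W) = (-9/2 + t)/(W + t) (D(t, W) = (t - 9/2)/(W + t) = (-9/2 + t)/(W + t))
(D(-3, R(3))*(-63))*35 = (((-9/2 - 3)/(25 - 3))*(-63))*35 = ((-15/2/22)*(-63))*35 = (((1/22)*(-15/2))*(-63))*35 = -15/44*(-63)*35 = (945/44)*35 = 33075/44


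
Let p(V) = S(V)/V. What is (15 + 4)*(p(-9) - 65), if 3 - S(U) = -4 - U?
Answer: -11077/9 ≈ -1230.8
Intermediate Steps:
S(U) = 7 + U (S(U) = 3 - (-4 - U) = 3 + (4 + U) = 7 + U)
p(V) = (7 + V)/V
(15 + 4)*(p(-9) - 65) = (15 + 4)*((7 - 9)/(-9) - 65) = 19*(-⅑*(-2) - 65) = 19*(2/9 - 65) = 19*(-583/9) = -11077/9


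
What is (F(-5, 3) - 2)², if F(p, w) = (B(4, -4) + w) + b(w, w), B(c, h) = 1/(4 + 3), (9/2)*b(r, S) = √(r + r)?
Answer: 2120/1323 + 32*√6/63 ≈ 2.8466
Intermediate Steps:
b(r, S) = 2*√2*√r/9 (b(r, S) = 2*√(r + r)/9 = 2*√(2*r)/9 = 2*(√2*√r)/9 = 2*√2*√r/9)
B(c, h) = ⅐ (B(c, h) = 1/7 = ⅐)
F(p, w) = ⅐ + w + 2*√2*√w/9 (F(p, w) = (⅐ + w) + 2*√2*√w/9 = ⅐ + w + 2*√2*√w/9)
(F(-5, 3) - 2)² = ((⅐ + 3 + 2*√2*√3/9) - 2)² = ((⅐ + 3 + 2*√6/9) - 2)² = ((22/7 + 2*√6/9) - 2)² = (8/7 + 2*√6/9)²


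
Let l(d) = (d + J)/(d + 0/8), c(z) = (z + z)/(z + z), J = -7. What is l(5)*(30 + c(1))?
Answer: -62/5 ≈ -12.400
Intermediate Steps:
c(z) = 1 (c(z) = (2*z)/((2*z)) = (2*z)*(1/(2*z)) = 1)
l(d) = (-7 + d)/d (l(d) = (d - 7)/(d + 0/8) = (-7 + d)/(d + 0*(⅛)) = (-7 + d)/(d + 0) = (-7 + d)/d)
l(5)*(30 + c(1)) = ((-7 + 5)/5)*(30 + 1) = ((⅕)*(-2))*31 = -⅖*31 = -62/5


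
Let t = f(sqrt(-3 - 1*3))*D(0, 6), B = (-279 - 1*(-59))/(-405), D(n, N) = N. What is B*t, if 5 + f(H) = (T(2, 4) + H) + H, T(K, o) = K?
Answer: -88/9 + 176*I*sqrt(6)/27 ≈ -9.7778 + 15.967*I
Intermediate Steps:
B = 44/81 (B = (-279 + 59)*(-1/405) = -220*(-1/405) = 44/81 ≈ 0.54321)
f(H) = -3 + 2*H (f(H) = -5 + ((2 + H) + H) = -5 + (2 + 2*H) = -3 + 2*H)
t = -18 + 12*I*sqrt(6) (t = (-3 + 2*sqrt(-3 - 1*3))*6 = (-3 + 2*sqrt(-3 - 3))*6 = (-3 + 2*sqrt(-6))*6 = (-3 + 2*(I*sqrt(6)))*6 = (-3 + 2*I*sqrt(6))*6 = -18 + 12*I*sqrt(6) ≈ -18.0 + 29.394*I)
B*t = 44*(-18 + 12*I*sqrt(6))/81 = -88/9 + 176*I*sqrt(6)/27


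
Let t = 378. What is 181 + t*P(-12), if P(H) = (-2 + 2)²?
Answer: 181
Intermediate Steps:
P(H) = 0 (P(H) = 0² = 0)
181 + t*P(-12) = 181 + 378*0 = 181 + 0 = 181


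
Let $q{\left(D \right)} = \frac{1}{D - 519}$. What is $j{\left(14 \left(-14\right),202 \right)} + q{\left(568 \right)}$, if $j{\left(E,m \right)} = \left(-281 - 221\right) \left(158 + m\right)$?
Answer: $- \frac{8855279}{49} \approx -1.8072 \cdot 10^{5}$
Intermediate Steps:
$q{\left(D \right)} = \frac{1}{-519 + D}$
$j{\left(E,m \right)} = -79316 - 502 m$ ($j{\left(E,m \right)} = - 502 \left(158 + m\right) = -79316 - 502 m$)
$j{\left(14 \left(-14\right),202 \right)} + q{\left(568 \right)} = \left(-79316 - 101404\right) + \frac{1}{-519 + 568} = \left(-79316 - 101404\right) + \frac{1}{49} = -180720 + \frac{1}{49} = - \frac{8855279}{49}$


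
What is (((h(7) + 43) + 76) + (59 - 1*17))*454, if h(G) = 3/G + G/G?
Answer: 516198/7 ≈ 73743.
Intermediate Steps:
h(G) = 1 + 3/G (h(G) = 3/G + 1 = 1 + 3/G)
(((h(7) + 43) + 76) + (59 - 1*17))*454 = ((((3 + 7)/7 + 43) + 76) + (59 - 1*17))*454 = ((((⅐)*10 + 43) + 76) + (59 - 17))*454 = (((10/7 + 43) + 76) + 42)*454 = ((311/7 + 76) + 42)*454 = (843/7 + 42)*454 = (1137/7)*454 = 516198/7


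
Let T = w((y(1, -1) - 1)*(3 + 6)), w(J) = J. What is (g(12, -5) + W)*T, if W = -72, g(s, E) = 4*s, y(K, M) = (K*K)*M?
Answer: 432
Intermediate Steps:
y(K, M) = M*K² (y(K, M) = K²*M = M*K²)
T = -18 (T = (-1*1² - 1)*(3 + 6) = (-1*1 - 1)*9 = (-1 - 1)*9 = -2*9 = -18)
(g(12, -5) + W)*T = (4*12 - 72)*(-18) = (48 - 72)*(-18) = -24*(-18) = 432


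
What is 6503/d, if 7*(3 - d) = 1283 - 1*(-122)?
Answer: -45521/1384 ≈ -32.891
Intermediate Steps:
d = -1384/7 (d = 3 - (1283 - 1*(-122))/7 = 3 - (1283 + 122)/7 = 3 - 1/7*1405 = 3 - 1405/7 = -1384/7 ≈ -197.71)
6503/d = 6503/(-1384/7) = 6503*(-7/1384) = -45521/1384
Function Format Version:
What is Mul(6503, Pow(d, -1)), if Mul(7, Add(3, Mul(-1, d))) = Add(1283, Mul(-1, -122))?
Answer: Rational(-45521, 1384) ≈ -32.891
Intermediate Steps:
d = Rational(-1384, 7) (d = Add(3, Mul(Rational(-1, 7), Add(1283, Mul(-1, -122)))) = Add(3, Mul(Rational(-1, 7), Add(1283, 122))) = Add(3, Mul(Rational(-1, 7), 1405)) = Add(3, Rational(-1405, 7)) = Rational(-1384, 7) ≈ -197.71)
Mul(6503, Pow(d, -1)) = Mul(6503, Pow(Rational(-1384, 7), -1)) = Mul(6503, Rational(-7, 1384)) = Rational(-45521, 1384)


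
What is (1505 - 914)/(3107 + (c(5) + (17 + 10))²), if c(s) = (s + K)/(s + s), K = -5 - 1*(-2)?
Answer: 4925/32057 ≈ 0.15363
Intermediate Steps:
K = -3 (K = -5 + 2 = -3)
c(s) = (-3 + s)/(2*s) (c(s) = (s - 3)/(s + s) = (-3 + s)/((2*s)) = (-3 + s)*(1/(2*s)) = (-3 + s)/(2*s))
(1505 - 914)/(3107 + (c(5) + (17 + 10))²) = (1505 - 914)/(3107 + ((½)*(-3 + 5)/5 + (17 + 10))²) = 591/(3107 + ((½)*(⅕)*2 + 27)²) = 591/(3107 + (⅕ + 27)²) = 591/(3107 + (136/5)²) = 591/(3107 + 18496/25) = 591/(96171/25) = 591*(25/96171) = 4925/32057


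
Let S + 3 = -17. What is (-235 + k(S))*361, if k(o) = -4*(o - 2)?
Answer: -53067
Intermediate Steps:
S = -20 (S = -3 - 17 = -20)
k(o) = 8 - 4*o (k(o) = -4*(-2 + o) = 8 - 4*o)
(-235 + k(S))*361 = (-235 + (8 - 4*(-20)))*361 = (-235 + (8 + 80))*361 = (-235 + 88)*361 = -147*361 = -53067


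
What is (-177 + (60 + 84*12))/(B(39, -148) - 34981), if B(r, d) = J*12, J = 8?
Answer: -891/34885 ≈ -0.025541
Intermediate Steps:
B(r, d) = 96 (B(r, d) = 8*12 = 96)
(-177 + (60 + 84*12))/(B(39, -148) - 34981) = (-177 + (60 + 84*12))/(96 - 34981) = (-177 + (60 + 1008))/(-34885) = (-177 + 1068)*(-1/34885) = 891*(-1/34885) = -891/34885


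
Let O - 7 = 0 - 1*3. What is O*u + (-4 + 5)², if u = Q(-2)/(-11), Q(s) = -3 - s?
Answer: 15/11 ≈ 1.3636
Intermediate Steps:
u = 1/11 (u = (-3 - 1*(-2))/(-11) = (-3 + 2)*(-1/11) = -1*(-1/11) = 1/11 ≈ 0.090909)
O = 4 (O = 7 + (0 - 1*3) = 7 + (0 - 3) = 7 - 3 = 4)
O*u + (-4 + 5)² = 4*(1/11) + (-4 + 5)² = 4/11 + 1² = 4/11 + 1 = 15/11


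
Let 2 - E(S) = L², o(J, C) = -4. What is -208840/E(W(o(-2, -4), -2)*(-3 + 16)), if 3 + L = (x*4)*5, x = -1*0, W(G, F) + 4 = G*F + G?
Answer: 208840/7 ≈ 29834.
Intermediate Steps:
W(G, F) = -4 + G + F*G (W(G, F) = -4 + (G*F + G) = -4 + (F*G + G) = -4 + (G + F*G) = -4 + G + F*G)
x = 0
L = -3 (L = -3 + (0*4)*5 = -3 + 0*5 = -3 + 0 = -3)
E(S) = -7 (E(S) = 2 - 1*(-3)² = 2 - 1*9 = 2 - 9 = -7)
-208840/E(W(o(-2, -4), -2)*(-3 + 16)) = -208840/(-7) = -208840*(-⅐) = 208840/7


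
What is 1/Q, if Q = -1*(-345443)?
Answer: 1/345443 ≈ 2.8948e-6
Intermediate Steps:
Q = 345443
1/Q = 1/345443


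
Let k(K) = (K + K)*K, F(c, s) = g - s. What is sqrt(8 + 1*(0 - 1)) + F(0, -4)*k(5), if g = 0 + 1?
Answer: 250 + sqrt(7) ≈ 252.65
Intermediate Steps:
g = 1
F(c, s) = 1 - s
k(K) = 2*K**2 (k(K) = (2*K)*K = 2*K**2)
sqrt(8 + 1*(0 - 1)) + F(0, -4)*k(5) = sqrt(8 + 1*(0 - 1)) + (1 - 1*(-4))*(2*5**2) = sqrt(8 + 1*(-1)) + (1 + 4)*(2*25) = sqrt(8 - 1) + 5*50 = sqrt(7) + 250 = 250 + sqrt(7)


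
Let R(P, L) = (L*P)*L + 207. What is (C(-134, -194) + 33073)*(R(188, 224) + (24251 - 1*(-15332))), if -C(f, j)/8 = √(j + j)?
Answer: 313296494094 - 151566048*I*√97 ≈ 3.133e+11 - 1.4928e+9*I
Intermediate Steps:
R(P, L) = 207 + P*L² (R(P, L) = P*L² + 207 = 207 + P*L²)
C(f, j) = -8*√2*√j (C(f, j) = -8*√(j + j) = -8*√2*√j)
(C(-134, -194) + 33073)*(R(188, 224) + (24251 - 1*(-15332))) = (-8*√2*√(-194) + 33073)*((207 + 188*224²) + (24251 - 1*(-15332))) = (-8*√2*I*√194 + 33073)*((207 + 188*50176) + (24251 + 15332)) = (-16*I*√97 + 33073)*((207 + 9433088) + 39583) = (33073 - 16*I*√97)*(9433295 + 39583) = (33073 - 16*I*√97)*9472878 = 313296494094 - 151566048*I*√97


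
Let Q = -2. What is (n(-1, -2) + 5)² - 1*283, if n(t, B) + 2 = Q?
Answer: -282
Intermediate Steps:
n(t, B) = -4 (n(t, B) = -2 - 2 = -4)
(n(-1, -2) + 5)² - 1*283 = (-4 + 5)² - 1*283 = 1² - 283 = 1 - 283 = -282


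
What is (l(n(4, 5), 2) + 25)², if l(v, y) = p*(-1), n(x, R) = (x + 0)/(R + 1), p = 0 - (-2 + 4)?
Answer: 729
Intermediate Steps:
p = -2 (p = 0 - 1*2 = 0 - 2 = -2)
n(x, R) = x/(1 + R)
l(v, y) = 2 (l(v, y) = -2*(-1) = 2)
(l(n(4, 5), 2) + 25)² = (2 + 25)² = 27² = 729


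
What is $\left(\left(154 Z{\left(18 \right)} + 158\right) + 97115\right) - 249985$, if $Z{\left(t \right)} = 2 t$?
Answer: $-147168$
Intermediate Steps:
$\left(\left(154 Z{\left(18 \right)} + 158\right) + 97115\right) - 249985 = \left(\left(154 \cdot 2 \cdot 18 + 158\right) + 97115\right) - 249985 = \left(\left(154 \cdot 36 + 158\right) + 97115\right) - 249985 = \left(\left(5544 + 158\right) + 97115\right) - 249985 = \left(5702 + 97115\right) - 249985 = 102817 - 249985 = -147168$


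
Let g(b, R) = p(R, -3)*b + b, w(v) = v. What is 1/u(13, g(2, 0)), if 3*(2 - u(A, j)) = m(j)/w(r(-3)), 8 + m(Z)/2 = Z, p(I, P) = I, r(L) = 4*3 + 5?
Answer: 17/38 ≈ 0.44737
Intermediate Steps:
r(L) = 17 (r(L) = 12 + 5 = 17)
g(b, R) = b + R*b (g(b, R) = R*b + b = b + R*b)
m(Z) = -16 + 2*Z
u(A, j) = 118/51 - 2*j/51 (u(A, j) = 2 - (-16 + 2*j)/(3*17) = 2 - (-16/17 + 2*j/17)/3 = 2 + (16/51 - 2*j/51) = 118/51 - 2*j/51)
1/u(13, g(2, 0)) = 1/(118/51 - 4*(1 + 0)/51) = 1/(118/51 - 4/51) = 1/(38/17) = 17/38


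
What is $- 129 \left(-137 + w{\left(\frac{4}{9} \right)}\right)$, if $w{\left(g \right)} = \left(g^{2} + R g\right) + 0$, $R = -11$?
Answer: $\frac{493511}{27} \approx 18278.0$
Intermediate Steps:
$w{\left(g \right)} = g^{2} - 11 g$ ($w{\left(g \right)} = \left(g^{2} - 11 g\right) + 0 = g^{2} - 11 g$)
$- 129 \left(-137 + w{\left(\frac{4}{9} \right)}\right) = - 129 \left(-137 + \frac{4}{9} \left(-11 + \frac{4}{9}\right)\right) = - 129 \left(-137 + 4 \cdot \frac{1}{9} \left(-11 + 4 \cdot \frac{1}{9}\right)\right) = - 129 \left(-137 + \frac{4 \left(-11 + \frac{4}{9}\right)}{9}\right) = - 129 \left(-137 + \frac{4}{9} \left(- \frac{95}{9}\right)\right) = - 129 \left(-137 - \frac{380}{81}\right) = \left(-129\right) \left(- \frac{11477}{81}\right) = \frac{493511}{27}$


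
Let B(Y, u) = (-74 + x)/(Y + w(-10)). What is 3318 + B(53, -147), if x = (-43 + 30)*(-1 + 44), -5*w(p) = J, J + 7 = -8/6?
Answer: 542253/164 ≈ 3306.4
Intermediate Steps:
J = -25/3 (J = -7 - 8/6 = -7 - 8*⅙ = -7 - 4/3 = -25/3 ≈ -8.3333)
w(p) = 5/3 (w(p) = -⅕*(-25/3) = 5/3)
x = -559 (x = -13*43 = -559)
B(Y, u) = -633/(5/3 + Y) (B(Y, u) = (-74 - 559)/(Y + 5/3) = -633/(5/3 + Y))
3318 + B(53, -147) = 3318 - 1899/(5 + 3*53) = 3318 - 1899/(5 + 159) = 3318 - 1899/164 = 542253/164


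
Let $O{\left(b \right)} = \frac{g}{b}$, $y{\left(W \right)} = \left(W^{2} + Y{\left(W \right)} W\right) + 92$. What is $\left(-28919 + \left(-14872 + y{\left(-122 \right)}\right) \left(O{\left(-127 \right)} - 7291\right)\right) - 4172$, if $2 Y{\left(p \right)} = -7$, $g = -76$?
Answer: $- \frac{495845368}{127} \approx -3.9043 \cdot 10^{6}$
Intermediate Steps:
$Y{\left(p \right)} = - \frac{7}{2}$ ($Y{\left(p \right)} = \frac{1}{2} \left(-7\right) = - \frac{7}{2}$)
$y{\left(W \right)} = 92 + W^{2} - \frac{7 W}{2}$ ($y{\left(W \right)} = \left(W^{2} - \frac{7 W}{2}\right) + 92 = 92 + W^{2} - \frac{7 W}{2}$)
$O{\left(b \right)} = - \frac{76}{b}$
$\left(-28919 + \left(-14872 + y{\left(-122 \right)}\right) \left(O{\left(-127 \right)} - 7291\right)\right) - 4172 = \left(-28919 + \left(-14872 + \left(92 + \left(-122\right)^{2} - -427\right)\right) \left(- \frac{76}{-127} - 7291\right)\right) - 4172 = \left(-28919 + \left(-14872 + \left(92 + 14884 + 427\right)\right) \left(\left(-76\right) \left(- \frac{1}{127}\right) - 7291\right)\right) - 4172 = \left(-28919 + \left(-14872 + 15403\right) \left(\frac{76}{127} - 7291\right)\right) - 4172 = \left(-28919 + 531 \left(- \frac{925881}{127}\right)\right) - 4172 = \left(-28919 - \frac{491642811}{127}\right) - 4172 = - \frac{495315524}{127} - 4172 = - \frac{495845368}{127}$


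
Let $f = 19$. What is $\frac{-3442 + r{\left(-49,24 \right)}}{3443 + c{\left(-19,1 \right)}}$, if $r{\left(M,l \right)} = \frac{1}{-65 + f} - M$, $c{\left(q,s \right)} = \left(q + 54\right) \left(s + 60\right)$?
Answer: $- \frac{156079}{256588} \approx -0.60829$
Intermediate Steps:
$c{\left(q,s \right)} = \left(54 + q\right) \left(60 + s\right)$
$r{\left(M,l \right)} = - \frac{1}{46} - M$ ($r{\left(M,l \right)} = \frac{1}{-65 + 19} - M = \frac{1}{-46} - M = - \frac{1}{46} - M$)
$\frac{-3442 + r{\left(-49,24 \right)}}{3443 + c{\left(-19,1 \right)}} = \frac{-3442 - - \frac{2253}{46}}{3443 + \left(3240 + 54 \cdot 1 + 60 \left(-19\right) - 19\right)} = \frac{-3442 + \left(- \frac{1}{46} + 49\right)}{3443 + \left(3240 + 54 - 1140 - 19\right)} = \frac{-3442 + \frac{2253}{46}}{3443 + 2135} = - \frac{156079}{46 \cdot 5578} = \left(- \frac{156079}{46}\right) \frac{1}{5578} = - \frac{156079}{256588}$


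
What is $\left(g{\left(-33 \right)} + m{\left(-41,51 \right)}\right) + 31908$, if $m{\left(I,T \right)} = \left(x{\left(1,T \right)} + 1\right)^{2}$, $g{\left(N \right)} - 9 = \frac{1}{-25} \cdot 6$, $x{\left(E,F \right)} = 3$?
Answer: $\frac{798319}{25} \approx 31933.0$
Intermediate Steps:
$g{\left(N \right)} = \frac{219}{25}$ ($g{\left(N \right)} = 9 + \frac{1}{-25} \cdot 6 = 9 - \frac{6}{25} = \frac{219}{25}$)
$m{\left(I,T \right)} = 16$ ($m{\left(I,T \right)} = \left(3 + 1\right)^{2} = 4^{2} = 16$)
$\left(g{\left(-33 \right)} + m{\left(-41,51 \right)}\right) + 31908 = \left(\frac{219}{25} + 16\right) + 31908 = \frac{619}{25} + 31908 = \frac{798319}{25}$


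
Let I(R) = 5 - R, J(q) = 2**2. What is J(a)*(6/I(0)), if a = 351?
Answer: 24/5 ≈ 4.8000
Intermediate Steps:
J(q) = 4
J(a)*(6/I(0)) = 4*(6/(5 - 1*0)) = 4*(6/(5 + 0)) = 4*(6/5) = 24/5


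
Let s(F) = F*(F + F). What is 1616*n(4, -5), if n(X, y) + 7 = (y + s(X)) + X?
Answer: 38784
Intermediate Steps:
s(F) = 2*F² (s(F) = F*(2*F) = 2*F²)
n(X, y) = -7 + X + y + 2*X² (n(X, y) = -7 + ((y + 2*X²) + X) = -7 + (X + y + 2*X²) = -7 + X + y + 2*X²)
1616*n(4, -5) = 1616*(-7 + 4 - 5 + 2*4²) = 1616*(-7 + 4 - 5 + 2*16) = 1616*(-7 + 4 - 5 + 32) = 1616*24 = 38784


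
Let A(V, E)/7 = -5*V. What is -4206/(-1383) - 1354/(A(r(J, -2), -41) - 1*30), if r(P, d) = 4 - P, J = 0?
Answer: 431267/39185 ≈ 11.006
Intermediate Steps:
A(V, E) = -35*V (A(V, E) = 7*(-5*V) = -35*V)
-4206/(-1383) - 1354/(A(r(J, -2), -41) - 1*30) = -4206/(-1383) - 1354/(-35*(4 - 1*0) - 1*30) = -4206*(-1/1383) - 1354/(-35*(4 + 0) - 30) = 1402/461 - 1354/(-35*4 - 30) = 1402/461 - 1354/(-140 - 30) = 1402/461 - 1354/(-170) = 1402/461 - 1354*(-1/170) = 1402/461 + 677/85 = 431267/39185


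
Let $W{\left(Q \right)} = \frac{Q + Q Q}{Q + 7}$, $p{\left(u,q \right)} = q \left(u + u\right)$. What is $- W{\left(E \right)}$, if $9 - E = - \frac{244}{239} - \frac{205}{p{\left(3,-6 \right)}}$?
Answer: $- \frac{1705984525}{838485612} \approx -2.0346$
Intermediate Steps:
$p{\left(u,q \right)} = 2 q u$ ($p{\left(u,q \right)} = q 2 u = 2 q u$)
$E = \frac{37225}{8604}$ ($E = 9 - \left(- \frac{244}{239} - \frac{205}{2 \left(-6\right) 3}\right) = 9 - \left(\left(-244\right) \frac{1}{239} - \frac{205}{-36}\right) = 9 - \left(- \frac{244}{239} - - \frac{205}{36}\right) = 9 - \left(- \frac{244}{239} + \frac{205}{36}\right) = 9 - \frac{40211}{8604} = \frac{37225}{8604} \approx 4.3265$)
$W{\left(Q \right)} = \frac{Q + Q^{2}}{7 + Q}$
$- W{\left(E \right)} = - \frac{37225 \left(1 + \frac{37225}{8604}\right)}{8604 \left(7 + \frac{37225}{8604}\right)} = - \frac{37225 \cdot 45829}{8604 \cdot \frac{97453}{8604} \cdot 8604} = - \frac{37225 \cdot 8604 \cdot 45829}{8604 \cdot 97453 \cdot 8604} = \left(-1\right) \frac{1705984525}{838485612} = - \frac{1705984525}{838485612}$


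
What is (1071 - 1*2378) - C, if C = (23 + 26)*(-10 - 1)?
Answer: -768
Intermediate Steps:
C = -539 (C = 49*(-11) = -539)
(1071 - 1*2378) - C = (1071 - 1*2378) - 1*(-539) = (1071 - 2378) + 539 = -1307 + 539 = -768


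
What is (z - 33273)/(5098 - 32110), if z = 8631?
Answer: 4107/4502 ≈ 0.91226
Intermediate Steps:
(z - 33273)/(5098 - 32110) = (8631 - 33273)/(5098 - 32110) = -24642/(-27012) = -24642*(-1/27012) = 4107/4502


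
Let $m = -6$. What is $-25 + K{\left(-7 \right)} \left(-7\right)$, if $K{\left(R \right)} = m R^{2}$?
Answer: $2033$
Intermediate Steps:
$K{\left(R \right)} = - 6 R^{2}$
$-25 + K{\left(-7 \right)} \left(-7\right) = -25 + - 6 \left(-7\right)^{2} \left(-7\right) = -25 + \left(-6\right) 49 \left(-7\right) = -25 - -2058 = -25 + 2058 = 2033$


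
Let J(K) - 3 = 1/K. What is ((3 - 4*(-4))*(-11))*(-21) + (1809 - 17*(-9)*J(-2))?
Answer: 13161/2 ≈ 6580.5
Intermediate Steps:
J(K) = 3 + 1/K
((3 - 4*(-4))*(-11))*(-21) + (1809 - 17*(-9)*J(-2)) = ((3 - 4*(-4))*(-11))*(-21) + (1809 - 17*(-9)*(3 + 1/(-2))) = ((3 + 16)*(-11))*(-21) + (1809 - (-153)*(3 - 1/2)) = (19*(-11))*(-21) + (1809 - (-153)*5/2) = -209*(-21) + (1809 - 1*(-765/2)) = 4389 + (1809 + 765/2) = 4389 + 4383/2 = 13161/2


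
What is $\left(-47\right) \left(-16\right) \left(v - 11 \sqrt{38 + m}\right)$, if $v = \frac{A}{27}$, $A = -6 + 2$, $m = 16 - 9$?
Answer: $- \frac{3008}{27} - 24816 \sqrt{5} \approx -55602.0$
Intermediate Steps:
$m = 7$ ($m = 16 - 9 = 7$)
$A = -4$
$v = - \frac{4}{27} \approx -0.14815$
$\left(-47\right) \left(-16\right) \left(v - 11 \sqrt{38 + m}\right) = \left(-47\right) \left(-16\right) \left(- \frac{4}{27} - 11 \sqrt{38 + 7}\right) = 752 \left(- \frac{4}{27} - 11 \sqrt{45}\right) = 752 \left(- \frac{4}{27} - 11 \cdot 3 \sqrt{5}\right) = 752 \left(- \frac{4}{27} - 33 \sqrt{5}\right) = - \frac{3008}{27} - 24816 \sqrt{5}$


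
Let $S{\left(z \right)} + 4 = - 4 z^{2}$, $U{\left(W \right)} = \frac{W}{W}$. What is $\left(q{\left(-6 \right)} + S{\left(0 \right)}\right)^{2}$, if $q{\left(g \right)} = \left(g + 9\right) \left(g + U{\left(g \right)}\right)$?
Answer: $361$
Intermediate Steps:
$U{\left(W \right)} = 1$
$S{\left(z \right)} = -4 - 4 z^{2}$
$q{\left(g \right)} = \left(1 + g\right) \left(9 + g\right)$ ($q{\left(g \right)} = \left(g + 9\right) \left(g + 1\right) = \left(9 + g\right) \left(1 + g\right) = \left(1 + g\right) \left(9 + g\right)$)
$\left(q{\left(-6 \right)} + S{\left(0 \right)}\right)^{2} = \left(\left(9 + \left(-6\right)^{2} + 10 \left(-6\right)\right) - \left(4 + 4 \cdot 0^{2}\right)\right)^{2} = \left(\left(9 + 36 - 60\right) - 4\right)^{2} = \left(-15 + \left(-4 + 0\right)\right)^{2} = \left(-15 - 4\right)^{2} = \left(-19\right)^{2} = 361$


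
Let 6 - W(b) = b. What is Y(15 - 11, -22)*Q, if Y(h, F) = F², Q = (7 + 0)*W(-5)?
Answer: 37268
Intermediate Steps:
W(b) = 6 - b
Q = 77 (Q = (7 + 0)*(6 - 1*(-5)) = 7*(6 + 5) = 7*11 = 77)
Y(15 - 11, -22)*Q = (-22)²*77 = 484*77 = 37268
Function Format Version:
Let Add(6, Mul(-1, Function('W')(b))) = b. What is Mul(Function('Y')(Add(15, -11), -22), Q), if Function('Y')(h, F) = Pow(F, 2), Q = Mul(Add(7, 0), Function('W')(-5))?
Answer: 37268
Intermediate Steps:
Function('W')(b) = Add(6, Mul(-1, b))
Q = 77 (Q = Mul(Add(7, 0), Add(6, Mul(-1, -5))) = Mul(7, Add(6, 5)) = Mul(7, 11) = 77)
Mul(Function('Y')(Add(15, -11), -22), Q) = Mul(Pow(-22, 2), 77) = Mul(484, 77) = 37268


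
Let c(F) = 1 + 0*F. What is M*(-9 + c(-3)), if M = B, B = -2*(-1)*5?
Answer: -80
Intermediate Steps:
c(F) = 1 (c(F) = 1 + 0 = 1)
B = 10 (B = 2*5 = 10)
M = 10
M*(-9 + c(-3)) = 10*(-9 + 1) = 10*(-8) = -80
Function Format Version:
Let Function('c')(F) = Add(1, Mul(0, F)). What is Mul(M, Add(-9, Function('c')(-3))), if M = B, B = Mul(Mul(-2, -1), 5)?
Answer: -80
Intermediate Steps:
Function('c')(F) = 1 (Function('c')(F) = Add(1, 0) = 1)
B = 10 (B = Mul(2, 5) = 10)
M = 10
Mul(M, Add(-9, Function('c')(-3))) = Mul(10, Add(-9, 1)) = Mul(10, -8) = -80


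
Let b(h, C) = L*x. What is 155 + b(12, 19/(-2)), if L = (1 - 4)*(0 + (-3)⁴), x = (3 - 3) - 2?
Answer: 641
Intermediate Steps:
x = -2 (x = 0 - 2 = -2)
L = -243 (L = -3*(0 + 81) = -3*81 = -243)
b(h, C) = 486 (b(h, C) = -243*(-2) = 486)
155 + b(12, 19/(-2)) = 155 + 486 = 641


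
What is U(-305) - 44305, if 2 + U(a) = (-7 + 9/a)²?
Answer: -4117061939/93025 ≈ -44258.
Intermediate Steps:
U(a) = -2 + (-7 + 9/a)²
U(-305) - 44305 = (47 - 126/(-305) + 81/(-305)²) - 44305 = (47 - 126*(-1/305) + 81*(1/93025)) - 44305 = (47 + 126/305 + 81/93025) - 44305 = 4410686/93025 - 44305 = -4117061939/93025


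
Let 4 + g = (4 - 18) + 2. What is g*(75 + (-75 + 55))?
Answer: -880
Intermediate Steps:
g = -16 (g = -4 + ((4 - 18) + 2) = -4 + (-14 + 2) = -4 - 12 = -16)
g*(75 + (-75 + 55)) = -16*(75 + (-75 + 55)) = -16*(75 - 20) = -16*55 = -880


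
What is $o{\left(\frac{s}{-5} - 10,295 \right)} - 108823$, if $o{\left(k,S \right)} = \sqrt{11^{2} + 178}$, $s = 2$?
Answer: $-108823 + \sqrt{299} \approx -1.0881 \cdot 10^{5}$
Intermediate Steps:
$o{\left(k,S \right)} = \sqrt{299}$ ($o{\left(k,S \right)} = \sqrt{121 + 178} = \sqrt{299}$)
$o{\left(\frac{s}{-5} - 10,295 \right)} - 108823 = \sqrt{299} - 108823 = -108823 + \sqrt{299}$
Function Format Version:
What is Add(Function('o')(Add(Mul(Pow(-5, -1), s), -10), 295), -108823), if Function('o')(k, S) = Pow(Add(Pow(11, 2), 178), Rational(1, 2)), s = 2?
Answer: Add(-108823, Pow(299, Rational(1, 2))) ≈ -1.0881e+5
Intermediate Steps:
Function('o')(k, S) = Pow(299, Rational(1, 2)) (Function('o')(k, S) = Pow(Add(121, 178), Rational(1, 2)) = Pow(299, Rational(1, 2)))
Add(Function('o')(Add(Mul(Pow(-5, -1), s), -10), 295), -108823) = Add(Pow(299, Rational(1, 2)), -108823) = Add(-108823, Pow(299, Rational(1, 2)))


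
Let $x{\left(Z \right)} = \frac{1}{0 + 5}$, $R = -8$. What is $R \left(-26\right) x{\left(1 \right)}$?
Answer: $\frac{208}{5} \approx 41.6$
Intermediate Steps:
$x{\left(Z \right)} = \frac{1}{5}$
$R \left(-26\right) x{\left(1 \right)} = \left(-8\right) \left(-26\right) \frac{1}{5} = 208 \cdot \frac{1}{5} = \frac{208}{5}$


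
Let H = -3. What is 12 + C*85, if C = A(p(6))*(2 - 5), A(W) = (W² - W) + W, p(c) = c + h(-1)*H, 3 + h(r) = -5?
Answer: -229488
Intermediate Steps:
h(r) = -8 (h(r) = -3 - 5 = -8)
p(c) = 24 + c (p(c) = c - 8*(-3) = c + 24 = 24 + c)
A(W) = W²
C = -2700 (C = (24 + 6)²*(2 - 5) = 30²*(-3) = 900*(-3) = -2700)
12 + C*85 = 12 - 2700*85 = 12 - 229500 = -229488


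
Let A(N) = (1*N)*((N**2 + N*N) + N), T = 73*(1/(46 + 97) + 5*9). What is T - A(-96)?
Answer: 252186436/143 ≈ 1.7635e+6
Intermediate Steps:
T = 469828/143 (T = 73*(1/143 + 45) = 73*(6436/143) = 469828/143 ≈ 3285.5)
A(N) = N*(N + 2*N**2) (A(N) = N*((N**2 + N**2) + N) = N*(2*N**2 + N) = N*(N + 2*N**2))
T - A(-96) = 469828/143 - (-96)**2*(1 + 2*(-96)) = 469828/143 - 9216*(1 - 192) = 469828/143 - 9216*(-191) = 469828/143 - 1*(-1760256) = 469828/143 + 1760256 = 252186436/143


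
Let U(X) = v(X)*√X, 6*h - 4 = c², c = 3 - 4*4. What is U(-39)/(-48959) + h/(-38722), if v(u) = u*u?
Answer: -173/232332 - 1521*I*√39/48959 ≈ -0.00074462 - 0.19401*I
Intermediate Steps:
c = -13 (c = 3 - 16 = -13)
h = 173/6 (h = ⅔ + (⅙)*(-13)² = ⅔ + (⅙)*169 = ⅔ + 169/6 = 173/6 ≈ 28.833)
v(u) = u²
U(X) = X^(5/2) (U(X) = X²*√X = X^(5/2))
U(-39)/(-48959) + h/(-38722) = (-39)^(5/2)/(-48959) + (173/6)/(-38722) = (1521*I*√39)*(-1/48959) + (173/6)*(-1/38722) = -1521*I*√39/48959 - 173/232332 = -173/232332 - 1521*I*√39/48959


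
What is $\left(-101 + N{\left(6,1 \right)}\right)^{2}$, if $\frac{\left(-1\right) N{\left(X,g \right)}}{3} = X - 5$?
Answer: $10816$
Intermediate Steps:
$N{\left(X,g \right)} = 15 - 3 X$ ($N{\left(X,g \right)} = - 3 \left(X - 5\right) = - 3 \left(-5 + X\right) = 15 - 3 X$)
$\left(-101 + N{\left(6,1 \right)}\right)^{2} = \left(-101 + \left(15 - 18\right)\right)^{2} = \left(-101 - 3\right)^{2} = \left(-104\right)^{2} = 10816$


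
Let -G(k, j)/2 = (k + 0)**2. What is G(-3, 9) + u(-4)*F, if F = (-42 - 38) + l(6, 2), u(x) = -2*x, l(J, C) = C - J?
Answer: -690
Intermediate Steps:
G(k, j) = -2*k**2 (G(k, j) = -2*(k + 0)**2 = -2*k**2)
F = -84 (F = (-42 - 38) + (2 - 1*6) = -80 + (2 - 6) = -80 - 4 = -84)
G(-3, 9) + u(-4)*F = -2*(-3)**2 - 2*(-4)*(-84) = -2*9 + 8*(-84) = -18 - 672 = -690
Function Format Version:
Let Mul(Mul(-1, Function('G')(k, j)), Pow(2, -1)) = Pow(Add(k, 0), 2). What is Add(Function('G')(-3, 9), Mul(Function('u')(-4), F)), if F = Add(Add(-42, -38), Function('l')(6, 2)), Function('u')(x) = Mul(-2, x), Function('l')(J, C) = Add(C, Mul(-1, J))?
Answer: -690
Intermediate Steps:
Function('G')(k, j) = Mul(-2, Pow(k, 2)) (Function('G')(k, j) = Mul(-2, Pow(Add(k, 0), 2)) = Mul(-2, Pow(k, 2)))
F = -84 (F = Add(Add(-42, -38), Add(2, Mul(-1, 6))) = Add(-80, Add(2, -6)) = Add(-80, -4) = -84)
Add(Function('G')(-3, 9), Mul(Function('u')(-4), F)) = Add(Mul(-2, Pow(-3, 2)), Mul(Mul(-2, -4), -84)) = Add(Mul(-2, 9), Mul(8, -84)) = Add(-18, -672) = -690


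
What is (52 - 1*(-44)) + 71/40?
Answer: 3911/40 ≈ 97.775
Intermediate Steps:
(52 - 1*(-44)) + 71/40 = (52 + 44) + (1/40)*71 = 96 + 71/40 = 3911/40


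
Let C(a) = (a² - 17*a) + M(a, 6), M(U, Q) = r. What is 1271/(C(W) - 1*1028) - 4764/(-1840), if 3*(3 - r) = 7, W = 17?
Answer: 41667/30820 ≈ 1.3519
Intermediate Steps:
r = ⅔ (r = 3 - ⅓*7 = 3 - 7/3 = ⅔ ≈ 0.66667)
M(U, Q) = ⅔
C(a) = ⅔ + a² - 17*a (C(a) = (a² - 17*a) + ⅔ = ⅔ + a² - 17*a)
1271/(C(W) - 1*1028) - 4764/(-1840) = 1271/((⅔ + 17² - 17*17) - 1*1028) - 4764/(-1840) = 1271/((⅔ + 289 - 289) - 1028) - 4764*(-1/1840) = 1271/(⅔ - 1028) + 1191/460 = 1271/(-3082/3) + 1191/460 = 1271*(-3/3082) + 1191/460 = -3813/3082 + 1191/460 = 41667/30820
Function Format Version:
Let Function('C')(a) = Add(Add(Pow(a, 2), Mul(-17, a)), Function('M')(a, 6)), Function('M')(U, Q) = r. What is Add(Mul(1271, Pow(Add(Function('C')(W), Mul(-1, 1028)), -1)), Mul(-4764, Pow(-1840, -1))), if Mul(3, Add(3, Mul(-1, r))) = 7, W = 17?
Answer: Rational(41667, 30820) ≈ 1.3519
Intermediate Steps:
r = Rational(2, 3) (r = Add(3, Mul(Rational(-1, 3), 7)) = Add(3, Rational(-7, 3)) = Rational(2, 3) ≈ 0.66667)
Function('M')(U, Q) = Rational(2, 3)
Function('C')(a) = Add(Rational(2, 3), Pow(a, 2), Mul(-17, a)) (Function('C')(a) = Add(Add(Pow(a, 2), Mul(-17, a)), Rational(2, 3)) = Add(Rational(2, 3), Pow(a, 2), Mul(-17, a)))
Add(Mul(1271, Pow(Add(Function('C')(W), Mul(-1, 1028)), -1)), Mul(-4764, Pow(-1840, -1))) = Add(Mul(1271, Pow(Add(Add(Rational(2, 3), Pow(17, 2), Mul(-17, 17)), Mul(-1, 1028)), -1)), Mul(-4764, Pow(-1840, -1))) = Add(Mul(1271, Pow(Add(Add(Rational(2, 3), 289, -289), -1028), -1)), Mul(-4764, Rational(-1, 1840))) = Add(Mul(1271, Pow(Add(Rational(2, 3), -1028), -1)), Rational(1191, 460)) = Add(Mul(1271, Pow(Rational(-3082, 3), -1)), Rational(1191, 460)) = Add(Mul(1271, Rational(-3, 3082)), Rational(1191, 460)) = Add(Rational(-3813, 3082), Rational(1191, 460)) = Rational(41667, 30820)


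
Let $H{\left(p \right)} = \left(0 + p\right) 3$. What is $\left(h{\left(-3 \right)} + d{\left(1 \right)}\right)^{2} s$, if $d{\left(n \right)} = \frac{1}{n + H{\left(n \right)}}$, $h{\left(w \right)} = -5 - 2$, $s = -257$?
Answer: $- \frac{187353}{16} \approx -11710.0$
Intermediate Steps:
$H{\left(p \right)} = 3 p$ ($H{\left(p \right)} = p 3 = 3 p$)
$h{\left(w \right)} = -7$ ($h{\left(w \right)} = -5 - 2 = -7$)
$d{\left(n \right)} = \frac{1}{4 n}$ ($d{\left(n \right)} = \frac{1}{n + 3 n} = \frac{1}{4 n}$)
$\left(h{\left(-3 \right)} + d{\left(1 \right)}\right)^{2} s = \left(-7 + \frac{1}{4 \cdot 1}\right)^{2} \left(-257\right) = \left(-7 + \frac{1}{4} \cdot 1\right)^{2} \left(-257\right) = \left(-7 + \frac{1}{4}\right)^{2} \left(-257\right) = \left(- \frac{27}{4}\right)^{2} \left(-257\right) = \frac{729}{16} \left(-257\right) = - \frac{187353}{16}$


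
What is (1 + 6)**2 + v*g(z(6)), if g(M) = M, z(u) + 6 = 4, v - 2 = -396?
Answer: 837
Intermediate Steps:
v = -394 (v = 2 - 396 = -394)
z(u) = -2 (z(u) = -6 + 4 = -2)
(1 + 6)**2 + v*g(z(6)) = (1 + 6)**2 - 394*(-2) = 7**2 + 788 = 49 + 788 = 837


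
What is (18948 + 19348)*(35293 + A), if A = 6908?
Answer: 1616129496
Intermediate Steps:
(18948 + 19348)*(35293 + A) = (18948 + 19348)*(35293 + 6908) = 38296*42201 = 1616129496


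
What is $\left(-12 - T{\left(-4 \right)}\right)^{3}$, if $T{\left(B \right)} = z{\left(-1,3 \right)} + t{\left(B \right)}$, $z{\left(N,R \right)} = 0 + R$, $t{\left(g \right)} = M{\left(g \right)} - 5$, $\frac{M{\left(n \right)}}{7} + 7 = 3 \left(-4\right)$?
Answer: $1860867$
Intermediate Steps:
$M{\left(n \right)} = -133$ ($M{\left(n \right)} = -49 + 7 \cdot 3 \left(-4\right) = -49 + 7 \left(-12\right) = -49 - 84 = -133$)
$t{\left(g \right)} = -138$ ($t{\left(g \right)} = -133 - 5 = -138$)
$z{\left(N,R \right)} = R$
$T{\left(B \right)} = -135$ ($T{\left(B \right)} = 3 - 138 = -135$)
$\left(-12 - T{\left(-4 \right)}\right)^{3} = \left(-12 - -135\right)^{3} = \left(-12 + 135\right)^{3} = 123^{3} = 1860867$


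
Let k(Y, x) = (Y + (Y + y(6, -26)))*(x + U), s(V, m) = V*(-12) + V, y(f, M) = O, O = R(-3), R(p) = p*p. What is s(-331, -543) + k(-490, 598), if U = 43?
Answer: -618770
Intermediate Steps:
R(p) = p**2
O = 9 (O = (-3)**2 = 9)
y(f, M) = 9
s(V, m) = -11*V (s(V, m) = -12*V + V = -11*V)
k(Y, x) = (9 + 2*Y)*(43 + x) (k(Y, x) = (Y + (Y + 9))*(x + 43) = (Y + (9 + Y))*(43 + x) = (9 + 2*Y)*(43 + x))
s(-331, -543) + k(-490, 598) = -11*(-331) + (387 + 9*598 + 86*(-490) + 2*(-490)*598) = 3641 + (387 + 5382 - 42140 - 586040) = 3641 - 622411 = -618770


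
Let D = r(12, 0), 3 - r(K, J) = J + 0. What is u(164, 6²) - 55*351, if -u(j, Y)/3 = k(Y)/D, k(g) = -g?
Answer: -19269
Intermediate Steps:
r(K, J) = 3 - J (r(K, J) = 3 - (J + 0) = 3 - J)
D = 3 (D = 3 - 1*0 = 3 + 0 = 3)
u(j, Y) = Y (u(j, Y) = -3*(-Y)/3 = -(-1)*Y = Y)
u(164, 6²) - 55*351 = 6² - 55*351 = 36 - 1*19305 = 36 - 19305 = -19269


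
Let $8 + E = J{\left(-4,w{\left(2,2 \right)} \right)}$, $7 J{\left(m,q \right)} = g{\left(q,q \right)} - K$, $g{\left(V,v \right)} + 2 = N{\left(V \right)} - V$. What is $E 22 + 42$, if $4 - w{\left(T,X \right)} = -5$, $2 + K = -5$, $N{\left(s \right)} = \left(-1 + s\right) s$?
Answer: $\frac{558}{7} \approx 79.714$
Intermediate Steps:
$N{\left(s \right)} = s \left(-1 + s\right)$
$K = -7$ ($K = -2 - 5 = -7$)
$g{\left(V,v \right)} = -2 - V + V \left(-1 + V\right)$ ($g{\left(V,v \right)} = -2 + \left(V \left(-1 + V\right) - V\right) = -2 + \left(- V + V \left(-1 + V\right)\right) = -2 - V + V \left(-1 + V\right)$)
$w{\left(T,X \right)} = 9$ ($w{\left(T,X \right)} = 4 - -5 = 4 + 5 = 9$)
$J{\left(m,q \right)} = \frac{5}{7} - \frac{q}{7} + \frac{q \left(-1 + q\right)}{7}$ ($J{\left(m,q \right)} = \frac{\left(-2 - q + q \left(-1 + q\right)\right) - -7}{7} = \frac{\left(-2 - q + q \left(-1 + q\right)\right) + 7}{7} = \frac{5 - q + q \left(-1 + q\right)}{7} = \frac{5}{7} - \frac{q}{7} + \frac{q \left(-1 + q\right)}{7}$)
$E = \frac{12}{7}$ ($E = -8 + \left(\frac{5}{7} - \frac{9}{7} + \frac{1}{7} \cdot 9 \left(-1 + 9\right)\right) = -8 + \left(\frac{5}{7} - \frac{9}{7} + \frac{1}{7} \cdot 9 \cdot 8\right) = -8 + \left(\frac{5}{7} - \frac{9}{7} + \frac{72}{7}\right) = -8 + \frac{68}{7} = \frac{12}{7} \approx 1.7143$)
$E 22 + 42 = \frac{12}{7} \cdot 22 + 42 = \frac{264}{7} + 42 = \frac{558}{7}$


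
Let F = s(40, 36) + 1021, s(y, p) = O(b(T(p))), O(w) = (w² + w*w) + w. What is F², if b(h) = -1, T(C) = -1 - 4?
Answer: 1044484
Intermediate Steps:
T(C) = -5
O(w) = w + 2*w² (O(w) = (w² + w²) + w = 2*w² + w = w + 2*w²)
s(y, p) = 1 (s(y, p) = -(1 + 2*(-1)) = -(1 - 2) = -1*(-1) = 1)
F = 1022 (F = 1 + 1021 = 1022)
F² = 1022² = 1044484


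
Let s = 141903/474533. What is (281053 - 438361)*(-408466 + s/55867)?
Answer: 1703446476699862220484/26510735111 ≈ 6.4255e+10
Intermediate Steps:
s = 141903/474533 (s = 141903*(1/474533) = 141903/474533 ≈ 0.29904)
(281053 - 438361)*(-408466 + s/55867) = (281053 - 438361)*(-408466 + (141903/474533)/55867) = -157308*(-408466 + (141903/474533)*(1/55867)) = -157308*(-408466 + 141903/26510735111) = -157308*(-10828733927707823/26510735111) = 1703446476699862220484/26510735111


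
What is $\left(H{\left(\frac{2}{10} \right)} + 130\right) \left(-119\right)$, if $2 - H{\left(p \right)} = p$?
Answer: $- \frac{78421}{5} \approx -15684.0$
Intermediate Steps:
$H{\left(p \right)} = 2 - p$
$\left(H{\left(\frac{2}{10} \right)} + 130\right) \left(-119\right) = \left(\left(2 - \frac{2}{10}\right) + 130\right) \left(-119\right) = \left(\left(2 - 2 \cdot \frac{1}{10}\right) + 130\right) \left(-119\right) = \left(\left(2 - \frac{1}{5}\right) + 130\right) \left(-119\right) = \left(\frac{9}{5} + 130\right) \left(-119\right) = \frac{659}{5} \left(-119\right) = - \frac{78421}{5}$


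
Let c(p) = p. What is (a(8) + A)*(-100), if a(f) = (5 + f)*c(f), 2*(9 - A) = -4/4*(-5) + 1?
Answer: -11000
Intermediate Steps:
A = 6 (A = 9 - (-4/4*(-5) + 1)/2 = 9 - (-4*1/4*(-5) + 1)/2 = 9 - (-1*(-5) + 1)/2 = 9 - (5 + 1)/2 = 9 - 1/2*6 = 9 - 3 = 6)
a(f) = f*(5 + f) (a(f) = (5 + f)*f = f*(5 + f))
(a(8) + A)*(-100) = (8*(5 + 8) + 6)*(-100) = (8*13 + 6)*(-100) = (104 + 6)*(-100) = 110*(-100) = -11000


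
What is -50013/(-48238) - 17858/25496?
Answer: 103424311/307469012 ≈ 0.33637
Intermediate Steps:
-50013/(-48238) - 17858/25496 = -50013*(-1/48238) - 17858*1/25496 = 50013/48238 - 8929/12748 = 103424311/307469012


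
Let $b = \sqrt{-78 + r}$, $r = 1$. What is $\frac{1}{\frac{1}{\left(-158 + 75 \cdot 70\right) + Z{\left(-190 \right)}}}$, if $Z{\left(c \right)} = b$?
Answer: $5092 + i \sqrt{77} \approx 5092.0 + 8.775 i$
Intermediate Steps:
$b = i \sqrt{77}$ ($b = \sqrt{-78 + 1} = \sqrt{-77} = i \sqrt{77} \approx 8.775 i$)
$Z{\left(c \right)} = i \sqrt{77}$
$\frac{1}{\frac{1}{\left(-158 + 75 \cdot 70\right) + Z{\left(-190 \right)}}} = \frac{1}{\frac{1}{\left(-158 + 75 \cdot 70\right) + i \sqrt{77}}} = \frac{1}{\frac{1}{\left(-158 + 5250\right) + i \sqrt{77}}} = \frac{1}{\frac{1}{5092 + i \sqrt{77}}} = 5092 + i \sqrt{77}$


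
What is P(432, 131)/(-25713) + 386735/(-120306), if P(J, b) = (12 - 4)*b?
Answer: -3356732581/1031142726 ≈ -3.2554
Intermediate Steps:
P(J, b) = 8*b
P(432, 131)/(-25713) + 386735/(-120306) = (8*131)/(-25713) + 386735/(-120306) = 1048*(-1/25713) + 386735*(-1/120306) = -1048/25713 - 386735/120306 = -3356732581/1031142726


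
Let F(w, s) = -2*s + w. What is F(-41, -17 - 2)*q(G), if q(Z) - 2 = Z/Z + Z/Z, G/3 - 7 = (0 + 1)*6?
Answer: -12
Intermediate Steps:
G = 39 (G = 21 + 3*((0 + 1)*6) = 21 + 3*(1*6) = 21 + 3*6 = 21 + 18 = 39)
q(Z) = 4 (q(Z) = 2 + (Z/Z + Z/Z) = 2 + (1 + 1) = 2 + 2 = 4)
F(w, s) = w - 2*s
F(-41, -17 - 2)*q(G) = (-41 - 2*(-17 - 2))*4 = (-41 - 2*(-19))*4 = (-41 + 38)*4 = -3*4 = -12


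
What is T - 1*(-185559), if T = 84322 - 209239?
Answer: 60642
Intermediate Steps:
T = -124917
T - 1*(-185559) = -124917 - 1*(-185559) = -124917 + 185559 = 60642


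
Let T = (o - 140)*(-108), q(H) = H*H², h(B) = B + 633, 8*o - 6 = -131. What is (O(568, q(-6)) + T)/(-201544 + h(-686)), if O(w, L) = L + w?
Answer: -34319/403194 ≈ -0.085118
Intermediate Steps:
o = -125/8 (o = ¾ + (⅛)*(-131) = ¾ - 131/8 = -125/8 ≈ -15.625)
h(B) = 633 + B
q(H) = H³
T = 33615/2 (T = (-125/8 - 140)*(-108) = -1245/8*(-108) = 33615/2 ≈ 16808.)
(O(568, q(-6)) + T)/(-201544 + h(-686)) = (((-6)³ + 568) + 33615/2)/(-201544 + (633 - 686)) = ((-216 + 568) + 33615/2)/(-201544 - 53) = (352 + 33615/2)/(-201597) = (34319/2)*(-1/201597) = -34319/403194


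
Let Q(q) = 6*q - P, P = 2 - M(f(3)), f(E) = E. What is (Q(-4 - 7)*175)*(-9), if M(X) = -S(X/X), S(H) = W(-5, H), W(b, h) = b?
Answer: 99225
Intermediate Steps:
S(H) = -5
M(X) = 5 (M(X) = -1*(-5) = 5)
P = -3 (P = 2 - 1*5 = 2 - 5 = -3)
Q(q) = 3 + 6*q (Q(q) = 6*q - 1*(-3) = 6*q + 3 = 3 + 6*q)
(Q(-4 - 7)*175)*(-9) = ((3 + 6*(-4 - 7))*175)*(-9) = ((3 + 6*(-11))*175)*(-9) = ((3 - 66)*175)*(-9) = -63*175*(-9) = -11025*(-9) = 99225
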